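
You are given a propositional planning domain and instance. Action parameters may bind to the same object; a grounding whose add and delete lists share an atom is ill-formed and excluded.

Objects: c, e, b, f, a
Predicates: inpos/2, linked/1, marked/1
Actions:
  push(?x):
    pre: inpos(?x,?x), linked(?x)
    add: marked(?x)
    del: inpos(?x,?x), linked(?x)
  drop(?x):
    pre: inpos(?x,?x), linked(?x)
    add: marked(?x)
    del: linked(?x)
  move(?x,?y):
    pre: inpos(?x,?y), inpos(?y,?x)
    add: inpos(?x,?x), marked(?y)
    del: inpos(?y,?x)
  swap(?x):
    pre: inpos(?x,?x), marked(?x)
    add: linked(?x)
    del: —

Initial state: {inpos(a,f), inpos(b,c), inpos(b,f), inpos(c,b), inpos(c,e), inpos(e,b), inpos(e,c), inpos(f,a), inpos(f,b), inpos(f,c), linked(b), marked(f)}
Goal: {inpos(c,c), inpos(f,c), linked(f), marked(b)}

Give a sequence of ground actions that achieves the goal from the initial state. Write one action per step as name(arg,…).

move(c,e); move(f,b); swap(f)

1. move(c,e)  →  {inpos(a,f), inpos(b,c), inpos(b,f), inpos(c,b), inpos(c,c), inpos(c,e), inpos(e,b), inpos(f,a), inpos(f,b), inpos(f,c), linked(b), marked(e), marked(f)}
2. move(f,b)  →  {inpos(a,f), inpos(b,c), inpos(c,b), inpos(c,c), inpos(c,e), inpos(e,b), inpos(f,a), inpos(f,b), inpos(f,c), inpos(f,f), linked(b), marked(b), marked(e), marked(f)}
3. swap(f)  →  {inpos(a,f), inpos(b,c), inpos(c,b), inpos(c,c), inpos(c,e), inpos(e,b), inpos(f,a), inpos(f,b), inpos(f,c), inpos(f,f), linked(b), linked(f), marked(b), marked(e), marked(f)}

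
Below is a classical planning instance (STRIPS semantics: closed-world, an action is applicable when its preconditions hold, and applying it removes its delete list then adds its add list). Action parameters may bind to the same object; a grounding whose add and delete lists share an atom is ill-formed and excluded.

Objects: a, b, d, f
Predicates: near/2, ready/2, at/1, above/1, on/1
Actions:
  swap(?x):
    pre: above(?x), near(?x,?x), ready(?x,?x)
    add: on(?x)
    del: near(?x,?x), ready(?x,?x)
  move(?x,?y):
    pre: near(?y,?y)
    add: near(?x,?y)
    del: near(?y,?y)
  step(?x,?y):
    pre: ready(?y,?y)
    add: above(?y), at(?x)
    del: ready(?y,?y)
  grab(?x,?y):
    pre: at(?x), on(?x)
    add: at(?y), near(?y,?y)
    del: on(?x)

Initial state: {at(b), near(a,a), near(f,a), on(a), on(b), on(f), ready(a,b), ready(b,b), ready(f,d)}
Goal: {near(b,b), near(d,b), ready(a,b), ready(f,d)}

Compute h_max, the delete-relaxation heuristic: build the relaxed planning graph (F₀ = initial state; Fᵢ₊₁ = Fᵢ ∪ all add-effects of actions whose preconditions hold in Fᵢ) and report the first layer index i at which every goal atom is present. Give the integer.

F0 = init (9 atoms)
F1 = F0 ∪ {above(b), at(a), at(d), at(f), near(b,a), near(b,b), near(d,a), near(d,d), near(f,f)}  (18 atoms)
F2 = F1 ∪ {near(a,b), near(a,d), near(a,f), near(b,d), near(b,f), near(d,b), near(d,f), near(f,b), near(f,d)}  (27 atoms)
goal ⊆ F2  ⇒  h_max = 2

2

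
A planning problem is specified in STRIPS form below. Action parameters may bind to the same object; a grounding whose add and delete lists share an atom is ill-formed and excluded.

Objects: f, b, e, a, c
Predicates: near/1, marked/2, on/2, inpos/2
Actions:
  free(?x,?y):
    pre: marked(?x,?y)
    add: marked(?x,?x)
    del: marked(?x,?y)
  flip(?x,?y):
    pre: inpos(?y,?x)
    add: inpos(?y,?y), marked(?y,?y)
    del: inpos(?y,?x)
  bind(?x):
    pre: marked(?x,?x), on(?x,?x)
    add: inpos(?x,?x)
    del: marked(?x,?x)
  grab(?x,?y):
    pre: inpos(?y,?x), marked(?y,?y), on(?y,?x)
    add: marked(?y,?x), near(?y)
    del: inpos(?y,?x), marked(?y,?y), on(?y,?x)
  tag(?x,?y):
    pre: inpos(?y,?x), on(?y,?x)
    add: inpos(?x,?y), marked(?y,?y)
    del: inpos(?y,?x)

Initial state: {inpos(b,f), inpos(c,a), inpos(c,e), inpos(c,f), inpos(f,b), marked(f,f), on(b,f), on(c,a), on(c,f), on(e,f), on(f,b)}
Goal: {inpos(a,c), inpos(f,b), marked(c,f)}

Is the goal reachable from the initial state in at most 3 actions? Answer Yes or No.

Yes

1. tag(a,c)  →  {inpos(a,c), inpos(b,f), inpos(c,e), inpos(c,f), inpos(f,b), marked(c,c), marked(f,f), on(b,f), on(c,a), on(c,f), on(e,f), on(f,b)}
2. grab(f,c)  →  {inpos(a,c), inpos(b,f), inpos(c,e), inpos(f,b), marked(c,f), marked(f,f), near(c), on(b,f), on(c,a), on(e,f), on(f,b)}
optimal plan length = 2; 2 ≤ 3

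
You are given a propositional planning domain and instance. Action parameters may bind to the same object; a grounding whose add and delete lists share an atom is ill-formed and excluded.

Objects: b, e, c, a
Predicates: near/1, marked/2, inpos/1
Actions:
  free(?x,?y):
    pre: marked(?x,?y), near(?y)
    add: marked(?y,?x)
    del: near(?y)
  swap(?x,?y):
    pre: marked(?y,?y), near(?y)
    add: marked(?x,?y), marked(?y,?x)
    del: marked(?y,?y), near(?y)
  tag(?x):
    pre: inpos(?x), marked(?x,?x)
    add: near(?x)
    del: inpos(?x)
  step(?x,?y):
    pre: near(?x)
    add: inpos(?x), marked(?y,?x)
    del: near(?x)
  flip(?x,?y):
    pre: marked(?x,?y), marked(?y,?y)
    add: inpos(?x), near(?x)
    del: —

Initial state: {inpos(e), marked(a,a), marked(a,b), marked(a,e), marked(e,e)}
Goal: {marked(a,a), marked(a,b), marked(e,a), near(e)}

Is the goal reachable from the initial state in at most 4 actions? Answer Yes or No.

Yes

1. tag(e)  →  {marked(a,a), marked(a,b), marked(a,e), marked(e,e), near(e)}
2. free(a,e)  →  {marked(a,a), marked(a,b), marked(a,e), marked(e,a), marked(e,e)}
3. flip(e,e)  →  {inpos(e), marked(a,a), marked(a,b), marked(a,e), marked(e,a), marked(e,e), near(e)}
optimal plan length = 3; 3 ≤ 4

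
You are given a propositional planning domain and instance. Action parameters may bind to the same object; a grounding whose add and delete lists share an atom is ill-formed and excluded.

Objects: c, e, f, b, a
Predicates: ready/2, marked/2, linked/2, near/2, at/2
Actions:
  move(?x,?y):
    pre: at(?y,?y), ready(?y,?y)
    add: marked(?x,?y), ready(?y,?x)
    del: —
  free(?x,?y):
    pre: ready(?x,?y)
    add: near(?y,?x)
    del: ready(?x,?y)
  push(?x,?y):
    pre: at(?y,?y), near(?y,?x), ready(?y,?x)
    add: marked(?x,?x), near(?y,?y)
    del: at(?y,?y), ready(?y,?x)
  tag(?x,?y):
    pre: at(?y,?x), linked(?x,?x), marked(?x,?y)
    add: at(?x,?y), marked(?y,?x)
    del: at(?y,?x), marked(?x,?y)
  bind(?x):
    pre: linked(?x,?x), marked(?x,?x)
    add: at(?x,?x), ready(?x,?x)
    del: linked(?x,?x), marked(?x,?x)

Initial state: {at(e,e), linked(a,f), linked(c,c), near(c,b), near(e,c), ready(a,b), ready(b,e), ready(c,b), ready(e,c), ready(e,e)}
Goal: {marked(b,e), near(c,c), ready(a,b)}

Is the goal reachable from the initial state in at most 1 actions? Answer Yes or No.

No

1. move(b,e)  →  {at(e,e), linked(a,f), linked(c,c), marked(b,e), near(c,b), near(e,c), ready(a,b), ready(b,e), ready(c,b), ready(e,b), ready(e,c), ready(e,e)}
2. push(c,e)  →  {linked(a,f), linked(c,c), marked(b,e), marked(c,c), near(c,b), near(e,c), near(e,e), ready(a,b), ready(b,e), ready(c,b), ready(e,b), ready(e,e)}
3. bind(c)  →  {at(c,c), linked(a,f), marked(b,e), near(c,b), near(e,c), near(e,e), ready(a,b), ready(b,e), ready(c,b), ready(c,c), ready(e,b), ready(e,e)}
4. free(c,c)  →  {at(c,c), linked(a,f), marked(b,e), near(c,b), near(c,c), near(e,c), near(e,e), ready(a,b), ready(b,e), ready(c,b), ready(e,b), ready(e,e)}
optimal plan length = 4; 4 > 1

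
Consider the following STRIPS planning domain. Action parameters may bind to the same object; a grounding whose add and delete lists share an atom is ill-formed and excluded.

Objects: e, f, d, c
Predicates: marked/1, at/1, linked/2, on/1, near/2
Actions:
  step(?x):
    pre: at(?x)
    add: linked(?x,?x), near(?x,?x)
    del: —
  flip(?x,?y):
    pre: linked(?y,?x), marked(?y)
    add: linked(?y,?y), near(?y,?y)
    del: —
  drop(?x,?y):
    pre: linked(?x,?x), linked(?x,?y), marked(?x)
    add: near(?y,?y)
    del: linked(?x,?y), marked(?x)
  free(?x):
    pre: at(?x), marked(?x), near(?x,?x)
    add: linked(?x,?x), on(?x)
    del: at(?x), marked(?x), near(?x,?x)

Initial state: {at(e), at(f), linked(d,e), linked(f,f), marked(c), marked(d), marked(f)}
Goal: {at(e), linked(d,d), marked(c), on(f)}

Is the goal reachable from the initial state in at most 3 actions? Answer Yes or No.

Yes

1. step(f)  →  {at(e), at(f), linked(d,e), linked(f,f), marked(c), marked(d), marked(f), near(f,f)}
2. flip(e,d)  →  {at(e), at(f), linked(d,d), linked(d,e), linked(f,f), marked(c), marked(d), marked(f), near(d,d), near(f,f)}
3. free(f)  →  {at(e), linked(d,d), linked(d,e), linked(f,f), marked(c), marked(d), near(d,d), on(f)}
optimal plan length = 3; 3 ≤ 3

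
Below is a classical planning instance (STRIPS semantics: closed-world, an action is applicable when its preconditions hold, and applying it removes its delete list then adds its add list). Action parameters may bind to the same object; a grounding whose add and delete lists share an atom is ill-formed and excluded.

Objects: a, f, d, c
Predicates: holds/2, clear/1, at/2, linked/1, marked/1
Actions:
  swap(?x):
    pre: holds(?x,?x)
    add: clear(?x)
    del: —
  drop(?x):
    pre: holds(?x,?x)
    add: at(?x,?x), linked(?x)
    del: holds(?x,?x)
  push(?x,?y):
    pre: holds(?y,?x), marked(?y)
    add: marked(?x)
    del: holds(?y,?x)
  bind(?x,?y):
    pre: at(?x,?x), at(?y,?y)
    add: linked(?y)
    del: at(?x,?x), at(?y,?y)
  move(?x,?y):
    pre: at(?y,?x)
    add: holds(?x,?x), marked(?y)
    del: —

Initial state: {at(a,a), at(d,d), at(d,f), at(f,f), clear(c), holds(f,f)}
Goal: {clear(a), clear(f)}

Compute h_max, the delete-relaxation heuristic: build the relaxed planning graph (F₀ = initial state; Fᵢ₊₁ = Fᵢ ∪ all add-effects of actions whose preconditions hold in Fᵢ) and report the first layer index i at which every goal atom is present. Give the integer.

2

F0 = init (6 atoms)
F1 = F0 ∪ {clear(f), holds(a,a), holds(d,d), linked(a), linked(d), linked(f), marked(a), marked(d), marked(f)}  (15 atoms)
F2 = F1 ∪ {clear(a), clear(d)}  (17 atoms)
goal ⊆ F2  ⇒  h_max = 2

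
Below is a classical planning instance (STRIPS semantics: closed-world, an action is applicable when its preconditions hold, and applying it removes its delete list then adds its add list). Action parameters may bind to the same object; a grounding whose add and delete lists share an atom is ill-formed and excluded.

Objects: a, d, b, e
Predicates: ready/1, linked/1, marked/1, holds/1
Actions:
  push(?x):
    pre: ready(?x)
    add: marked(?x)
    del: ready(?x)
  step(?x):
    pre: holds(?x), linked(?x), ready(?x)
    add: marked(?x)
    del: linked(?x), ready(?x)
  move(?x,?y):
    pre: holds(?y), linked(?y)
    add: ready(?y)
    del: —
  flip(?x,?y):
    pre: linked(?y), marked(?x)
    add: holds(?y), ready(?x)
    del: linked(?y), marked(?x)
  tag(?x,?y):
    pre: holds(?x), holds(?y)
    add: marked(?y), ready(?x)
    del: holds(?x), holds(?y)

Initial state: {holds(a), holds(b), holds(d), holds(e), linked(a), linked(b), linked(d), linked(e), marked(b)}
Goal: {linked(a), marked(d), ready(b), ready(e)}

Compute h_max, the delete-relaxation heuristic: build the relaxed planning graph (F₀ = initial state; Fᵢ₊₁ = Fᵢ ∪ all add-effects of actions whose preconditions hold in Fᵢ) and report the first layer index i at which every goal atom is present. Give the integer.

1

F0 = init (9 atoms)
F1 = F0 ∪ {marked(a), marked(d), marked(e), ready(a), ready(b), ready(d), ready(e)}  (16 atoms)
goal ⊆ F1  ⇒  h_max = 1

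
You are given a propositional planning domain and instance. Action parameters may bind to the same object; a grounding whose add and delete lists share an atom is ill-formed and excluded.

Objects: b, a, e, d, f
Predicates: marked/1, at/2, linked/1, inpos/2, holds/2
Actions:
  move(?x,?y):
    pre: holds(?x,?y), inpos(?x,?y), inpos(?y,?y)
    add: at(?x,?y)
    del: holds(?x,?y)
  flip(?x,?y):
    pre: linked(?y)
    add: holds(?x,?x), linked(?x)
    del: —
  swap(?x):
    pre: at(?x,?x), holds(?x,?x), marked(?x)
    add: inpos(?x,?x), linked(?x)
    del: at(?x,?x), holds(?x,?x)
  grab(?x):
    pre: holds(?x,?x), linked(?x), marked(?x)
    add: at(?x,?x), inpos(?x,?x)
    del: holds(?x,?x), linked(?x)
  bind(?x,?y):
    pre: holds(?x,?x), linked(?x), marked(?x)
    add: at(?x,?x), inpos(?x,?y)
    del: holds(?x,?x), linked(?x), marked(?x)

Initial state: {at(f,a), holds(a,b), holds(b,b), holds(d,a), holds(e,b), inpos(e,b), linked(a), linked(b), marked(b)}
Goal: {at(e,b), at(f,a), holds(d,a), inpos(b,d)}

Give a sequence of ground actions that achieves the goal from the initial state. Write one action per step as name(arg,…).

1. grab(b)  →  {at(b,b), at(f,a), holds(a,b), holds(d,a), holds(e,b), inpos(b,b), inpos(e,b), linked(a), marked(b)}
2. move(e,b)  →  {at(b,b), at(e,b), at(f,a), holds(a,b), holds(d,a), inpos(b,b), inpos(e,b), linked(a), marked(b)}
3. flip(b,a)  →  {at(b,b), at(e,b), at(f,a), holds(a,b), holds(b,b), holds(d,a), inpos(b,b), inpos(e,b), linked(a), linked(b), marked(b)}
4. bind(b,d)  →  {at(b,b), at(e,b), at(f,a), holds(a,b), holds(d,a), inpos(b,b), inpos(b,d), inpos(e,b), linked(a)}

grab(b); move(e,b); flip(b,a); bind(b,d)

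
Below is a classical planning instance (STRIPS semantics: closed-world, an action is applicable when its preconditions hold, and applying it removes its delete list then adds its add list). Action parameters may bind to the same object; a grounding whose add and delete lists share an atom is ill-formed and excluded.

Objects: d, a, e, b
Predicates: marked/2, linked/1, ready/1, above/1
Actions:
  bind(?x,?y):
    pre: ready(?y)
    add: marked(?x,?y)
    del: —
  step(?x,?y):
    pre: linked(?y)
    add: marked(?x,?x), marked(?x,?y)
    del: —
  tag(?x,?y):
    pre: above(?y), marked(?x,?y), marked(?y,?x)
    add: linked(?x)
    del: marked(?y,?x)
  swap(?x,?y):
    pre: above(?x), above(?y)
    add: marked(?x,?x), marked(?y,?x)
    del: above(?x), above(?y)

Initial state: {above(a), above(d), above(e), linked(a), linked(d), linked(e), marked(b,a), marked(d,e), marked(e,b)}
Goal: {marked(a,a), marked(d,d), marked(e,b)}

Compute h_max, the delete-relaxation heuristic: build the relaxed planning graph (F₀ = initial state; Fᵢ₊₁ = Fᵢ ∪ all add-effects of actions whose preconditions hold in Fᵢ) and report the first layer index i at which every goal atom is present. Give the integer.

F0 = init (9 atoms)
F1 = F0 ∪ {marked(a,a), marked(a,d), marked(a,e), marked(b,b), marked(b,d), marked(b,e), marked(d,a), marked(d,d), marked(e,a), marked(e,d), marked(e,e)}  (20 atoms)
goal ⊆ F1  ⇒  h_max = 1

1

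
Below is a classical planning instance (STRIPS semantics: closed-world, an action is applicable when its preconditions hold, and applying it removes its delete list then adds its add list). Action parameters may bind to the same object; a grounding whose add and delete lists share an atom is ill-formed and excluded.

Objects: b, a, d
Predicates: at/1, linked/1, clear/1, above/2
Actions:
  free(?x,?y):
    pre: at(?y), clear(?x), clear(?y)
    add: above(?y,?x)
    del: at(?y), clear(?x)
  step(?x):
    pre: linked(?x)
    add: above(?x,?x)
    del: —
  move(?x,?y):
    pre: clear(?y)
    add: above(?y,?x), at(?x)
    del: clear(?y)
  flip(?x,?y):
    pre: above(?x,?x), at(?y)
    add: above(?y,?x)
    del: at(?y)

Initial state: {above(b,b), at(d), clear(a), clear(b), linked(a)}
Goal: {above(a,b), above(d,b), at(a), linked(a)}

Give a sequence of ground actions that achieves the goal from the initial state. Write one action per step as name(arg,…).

1. move(b,a)  →  {above(a,b), above(b,b), at(b), at(d), clear(b), linked(a)}
2. move(a,b)  →  {above(a,b), above(b,a), above(b,b), at(a), at(b), at(d), linked(a)}
3. flip(b,d)  →  {above(a,b), above(b,a), above(b,b), above(d,b), at(a), at(b), linked(a)}

move(b,a); move(a,b); flip(b,d)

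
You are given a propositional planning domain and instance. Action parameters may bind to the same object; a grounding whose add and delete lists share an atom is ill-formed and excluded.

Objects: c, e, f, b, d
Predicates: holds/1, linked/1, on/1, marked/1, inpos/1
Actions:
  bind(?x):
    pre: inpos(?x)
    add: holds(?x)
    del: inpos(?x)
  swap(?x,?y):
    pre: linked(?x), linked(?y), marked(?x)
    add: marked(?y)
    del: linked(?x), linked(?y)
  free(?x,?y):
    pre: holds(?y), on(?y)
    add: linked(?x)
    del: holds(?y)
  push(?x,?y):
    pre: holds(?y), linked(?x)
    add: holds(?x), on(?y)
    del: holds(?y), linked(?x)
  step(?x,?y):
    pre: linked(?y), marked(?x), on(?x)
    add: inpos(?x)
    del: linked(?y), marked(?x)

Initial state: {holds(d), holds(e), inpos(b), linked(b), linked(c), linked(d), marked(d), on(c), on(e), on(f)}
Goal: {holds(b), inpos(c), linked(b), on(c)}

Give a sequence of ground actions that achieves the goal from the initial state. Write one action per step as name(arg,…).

1. bind(b)  →  {holds(b), holds(d), holds(e), linked(b), linked(c), linked(d), marked(d), on(c), on(e), on(f)}
2. swap(d,c)  →  {holds(b), holds(d), holds(e), linked(b), marked(c), marked(d), on(c), on(e), on(f)}
3. free(c,e)  →  {holds(b), holds(d), linked(b), linked(c), marked(c), marked(d), on(c), on(e), on(f)}
4. step(c,c)  →  {holds(b), holds(d), inpos(c), linked(b), marked(d), on(c), on(e), on(f)}

bind(b); swap(d,c); free(c,e); step(c,c)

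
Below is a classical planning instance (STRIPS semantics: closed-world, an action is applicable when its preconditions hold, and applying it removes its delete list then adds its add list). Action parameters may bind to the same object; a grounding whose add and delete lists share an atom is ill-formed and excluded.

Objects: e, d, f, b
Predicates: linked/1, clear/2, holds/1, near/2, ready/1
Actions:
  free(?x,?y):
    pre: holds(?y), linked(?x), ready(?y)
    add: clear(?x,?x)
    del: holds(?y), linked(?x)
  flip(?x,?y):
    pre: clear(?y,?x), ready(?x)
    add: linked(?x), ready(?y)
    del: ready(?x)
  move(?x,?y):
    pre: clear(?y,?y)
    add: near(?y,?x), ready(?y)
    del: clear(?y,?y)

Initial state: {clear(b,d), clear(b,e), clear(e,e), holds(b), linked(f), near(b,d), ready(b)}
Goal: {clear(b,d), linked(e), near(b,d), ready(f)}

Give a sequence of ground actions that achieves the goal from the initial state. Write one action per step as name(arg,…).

free(f,b); move(e,e); flip(e,b); move(e,f)

1. free(f,b)  →  {clear(b,d), clear(b,e), clear(e,e), clear(f,f), near(b,d), ready(b)}
2. move(e,e)  →  {clear(b,d), clear(b,e), clear(f,f), near(b,d), near(e,e), ready(b), ready(e)}
3. flip(e,b)  →  {clear(b,d), clear(b,e), clear(f,f), linked(e), near(b,d), near(e,e), ready(b)}
4. move(e,f)  →  {clear(b,d), clear(b,e), linked(e), near(b,d), near(e,e), near(f,e), ready(b), ready(f)}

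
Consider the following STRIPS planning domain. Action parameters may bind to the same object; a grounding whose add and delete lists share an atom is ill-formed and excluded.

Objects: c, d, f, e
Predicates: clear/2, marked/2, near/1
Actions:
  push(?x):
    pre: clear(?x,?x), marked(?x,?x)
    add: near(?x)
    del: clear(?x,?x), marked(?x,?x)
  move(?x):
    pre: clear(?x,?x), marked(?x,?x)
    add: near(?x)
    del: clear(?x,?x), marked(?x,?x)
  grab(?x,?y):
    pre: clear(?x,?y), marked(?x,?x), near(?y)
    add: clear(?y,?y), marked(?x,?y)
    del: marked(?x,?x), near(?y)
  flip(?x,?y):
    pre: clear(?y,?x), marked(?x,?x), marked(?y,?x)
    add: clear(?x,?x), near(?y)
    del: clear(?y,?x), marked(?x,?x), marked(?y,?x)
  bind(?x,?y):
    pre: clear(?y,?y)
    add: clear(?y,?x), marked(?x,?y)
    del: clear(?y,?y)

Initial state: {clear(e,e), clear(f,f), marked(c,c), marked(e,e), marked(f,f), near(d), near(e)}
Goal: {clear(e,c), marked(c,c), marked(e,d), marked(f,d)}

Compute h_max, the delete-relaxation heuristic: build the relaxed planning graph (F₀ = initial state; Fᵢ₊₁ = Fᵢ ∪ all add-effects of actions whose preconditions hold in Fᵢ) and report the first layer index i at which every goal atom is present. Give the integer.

2

F0 = init (7 atoms)
F1 = F0 ∪ {clear(e,c), clear(e,d), clear(e,f), clear(f,c), clear(f,d), clear(f,e), marked(c,e), marked(c,f), marked(d,e), marked(d,f), marked(e,f), marked(f,e), near(f)}  (20 atoms)
F2 = F1 ∪ {clear(d,d), marked(e,d), marked(f,d)}  (23 atoms)
goal ⊆ F2  ⇒  h_max = 2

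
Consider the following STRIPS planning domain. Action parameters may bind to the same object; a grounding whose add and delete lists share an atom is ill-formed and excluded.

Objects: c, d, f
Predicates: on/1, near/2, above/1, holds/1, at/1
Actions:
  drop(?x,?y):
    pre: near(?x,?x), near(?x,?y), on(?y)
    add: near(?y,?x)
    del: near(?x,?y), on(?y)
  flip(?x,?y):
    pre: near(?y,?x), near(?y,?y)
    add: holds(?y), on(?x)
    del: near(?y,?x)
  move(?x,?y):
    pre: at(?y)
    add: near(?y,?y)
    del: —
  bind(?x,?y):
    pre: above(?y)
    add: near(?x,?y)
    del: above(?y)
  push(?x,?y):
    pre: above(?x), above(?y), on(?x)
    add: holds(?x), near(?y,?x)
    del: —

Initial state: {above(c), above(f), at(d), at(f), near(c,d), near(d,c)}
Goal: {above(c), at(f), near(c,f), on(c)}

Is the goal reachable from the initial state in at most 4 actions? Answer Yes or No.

Yes

1. move(c,d)  →  {above(c), above(f), at(d), at(f), near(c,d), near(d,c), near(d,d)}
2. flip(c,d)  →  {above(c), above(f), at(d), at(f), holds(d), near(c,d), near(d,d), on(c)}
3. bind(c,f)  →  {above(c), at(d), at(f), holds(d), near(c,d), near(c,f), near(d,d), on(c)}
optimal plan length = 3; 3 ≤ 4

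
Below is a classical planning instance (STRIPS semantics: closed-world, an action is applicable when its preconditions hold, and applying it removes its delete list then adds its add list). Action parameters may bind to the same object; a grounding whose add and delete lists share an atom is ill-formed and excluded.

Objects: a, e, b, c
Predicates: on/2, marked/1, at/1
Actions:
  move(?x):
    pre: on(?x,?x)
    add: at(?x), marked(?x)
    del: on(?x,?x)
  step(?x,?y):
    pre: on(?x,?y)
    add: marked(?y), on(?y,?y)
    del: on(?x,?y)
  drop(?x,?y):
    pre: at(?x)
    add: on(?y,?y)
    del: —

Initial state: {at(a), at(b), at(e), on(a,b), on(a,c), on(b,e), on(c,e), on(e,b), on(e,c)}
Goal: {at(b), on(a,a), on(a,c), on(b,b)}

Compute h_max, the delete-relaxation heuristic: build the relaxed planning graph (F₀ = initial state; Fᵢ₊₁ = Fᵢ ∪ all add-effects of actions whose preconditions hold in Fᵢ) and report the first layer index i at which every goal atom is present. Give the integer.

F0 = init (9 atoms)
F1 = F0 ∪ {marked(b), marked(c), marked(e), on(a,a), on(b,b), on(c,c), on(e,e)}  (16 atoms)
goal ⊆ F1  ⇒  h_max = 1

1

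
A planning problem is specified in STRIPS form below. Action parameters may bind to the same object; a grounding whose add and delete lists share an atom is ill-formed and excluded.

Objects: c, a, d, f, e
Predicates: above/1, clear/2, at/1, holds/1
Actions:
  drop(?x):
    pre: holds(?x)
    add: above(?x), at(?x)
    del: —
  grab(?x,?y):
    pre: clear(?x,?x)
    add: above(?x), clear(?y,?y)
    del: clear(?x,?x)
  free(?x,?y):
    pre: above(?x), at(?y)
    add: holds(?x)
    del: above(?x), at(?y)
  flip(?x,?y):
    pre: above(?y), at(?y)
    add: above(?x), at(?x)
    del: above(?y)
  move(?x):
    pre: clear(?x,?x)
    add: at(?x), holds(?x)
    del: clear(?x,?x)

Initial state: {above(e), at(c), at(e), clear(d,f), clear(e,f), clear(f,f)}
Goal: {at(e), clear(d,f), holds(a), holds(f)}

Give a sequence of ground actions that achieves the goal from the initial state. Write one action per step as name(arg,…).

grab(f,a); free(f,c); move(a)

1. grab(f,a)  →  {above(e), above(f), at(c), at(e), clear(a,a), clear(d,f), clear(e,f)}
2. free(f,c)  →  {above(e), at(e), clear(a,a), clear(d,f), clear(e,f), holds(f)}
3. move(a)  →  {above(e), at(a), at(e), clear(d,f), clear(e,f), holds(a), holds(f)}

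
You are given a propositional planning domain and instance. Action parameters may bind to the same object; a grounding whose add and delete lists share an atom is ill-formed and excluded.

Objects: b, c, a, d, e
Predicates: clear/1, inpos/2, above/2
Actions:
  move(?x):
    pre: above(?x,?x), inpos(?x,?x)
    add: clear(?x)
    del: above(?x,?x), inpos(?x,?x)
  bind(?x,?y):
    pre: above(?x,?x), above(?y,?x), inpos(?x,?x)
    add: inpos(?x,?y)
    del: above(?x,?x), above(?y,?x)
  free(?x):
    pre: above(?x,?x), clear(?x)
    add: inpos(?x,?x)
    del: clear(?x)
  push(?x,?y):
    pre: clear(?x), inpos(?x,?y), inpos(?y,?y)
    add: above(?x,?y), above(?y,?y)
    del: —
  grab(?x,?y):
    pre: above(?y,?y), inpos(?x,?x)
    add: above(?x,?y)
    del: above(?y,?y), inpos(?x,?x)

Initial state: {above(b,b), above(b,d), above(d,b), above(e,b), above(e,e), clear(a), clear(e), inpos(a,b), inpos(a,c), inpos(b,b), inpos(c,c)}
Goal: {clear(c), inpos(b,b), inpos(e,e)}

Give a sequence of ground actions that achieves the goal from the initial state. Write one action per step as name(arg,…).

free(e); push(a,c); move(c)

1. free(e)  →  {above(b,b), above(b,d), above(d,b), above(e,b), above(e,e), clear(a), inpos(a,b), inpos(a,c), inpos(b,b), inpos(c,c), inpos(e,e)}
2. push(a,c)  →  {above(a,c), above(b,b), above(b,d), above(c,c), above(d,b), above(e,b), above(e,e), clear(a), inpos(a,b), inpos(a,c), inpos(b,b), inpos(c,c), inpos(e,e)}
3. move(c)  →  {above(a,c), above(b,b), above(b,d), above(d,b), above(e,b), above(e,e), clear(a), clear(c), inpos(a,b), inpos(a,c), inpos(b,b), inpos(e,e)}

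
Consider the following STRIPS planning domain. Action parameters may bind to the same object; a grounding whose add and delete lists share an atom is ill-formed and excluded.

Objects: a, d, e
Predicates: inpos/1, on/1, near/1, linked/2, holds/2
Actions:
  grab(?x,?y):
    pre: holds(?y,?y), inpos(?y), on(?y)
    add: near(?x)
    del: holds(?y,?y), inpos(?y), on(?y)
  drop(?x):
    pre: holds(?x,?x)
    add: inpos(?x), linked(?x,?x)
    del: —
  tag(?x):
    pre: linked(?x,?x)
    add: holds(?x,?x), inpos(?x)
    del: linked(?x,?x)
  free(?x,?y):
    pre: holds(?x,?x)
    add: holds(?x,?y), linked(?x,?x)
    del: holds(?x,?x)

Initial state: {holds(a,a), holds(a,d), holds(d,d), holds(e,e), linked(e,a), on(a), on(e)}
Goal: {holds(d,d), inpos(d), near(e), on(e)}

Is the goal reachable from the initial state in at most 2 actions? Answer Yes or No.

1. drop(a)  →  {holds(a,a), holds(a,d), holds(d,d), holds(e,e), inpos(a), linked(a,a), linked(e,a), on(a), on(e)}
2. grab(e,a)  →  {holds(a,d), holds(d,d), holds(e,e), linked(a,a), linked(e,a), near(e), on(e)}
3. drop(d)  →  {holds(a,d), holds(d,d), holds(e,e), inpos(d), linked(a,a), linked(d,d), linked(e,a), near(e), on(e)}
optimal plan length = 3; 3 > 2

No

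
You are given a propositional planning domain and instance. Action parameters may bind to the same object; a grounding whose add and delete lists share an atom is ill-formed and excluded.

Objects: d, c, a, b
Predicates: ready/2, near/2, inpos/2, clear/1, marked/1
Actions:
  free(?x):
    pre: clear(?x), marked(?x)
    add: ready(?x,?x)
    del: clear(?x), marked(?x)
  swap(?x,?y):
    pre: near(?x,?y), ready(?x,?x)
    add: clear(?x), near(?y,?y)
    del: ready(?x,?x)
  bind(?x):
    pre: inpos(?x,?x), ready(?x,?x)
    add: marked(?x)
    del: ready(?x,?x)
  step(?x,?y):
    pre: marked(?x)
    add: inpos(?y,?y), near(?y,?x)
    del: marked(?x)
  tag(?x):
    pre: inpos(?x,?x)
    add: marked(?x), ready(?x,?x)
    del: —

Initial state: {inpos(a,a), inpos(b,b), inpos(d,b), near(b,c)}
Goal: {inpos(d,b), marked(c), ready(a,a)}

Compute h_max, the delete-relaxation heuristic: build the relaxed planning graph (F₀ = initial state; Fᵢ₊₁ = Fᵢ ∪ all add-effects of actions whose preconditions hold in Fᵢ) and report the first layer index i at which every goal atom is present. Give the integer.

F0 = init (4 atoms)
F1 = F0 ∪ {marked(a), marked(b), ready(a,a), ready(b,b)}  (8 atoms)
F2 = F1 ∪ {clear(b), inpos(c,c), inpos(d,d), near(a,a), near(a,b), near(b,a), near(b,b), near(c,a), near(c,b), near(c,c), near(d,a), near(d,b)}  (20 atoms)
F3 = F2 ∪ {clear(a), marked(c), marked(d), ready(c,c), ready(d,d)}  (25 atoms)
goal ⊆ F3  ⇒  h_max = 3

3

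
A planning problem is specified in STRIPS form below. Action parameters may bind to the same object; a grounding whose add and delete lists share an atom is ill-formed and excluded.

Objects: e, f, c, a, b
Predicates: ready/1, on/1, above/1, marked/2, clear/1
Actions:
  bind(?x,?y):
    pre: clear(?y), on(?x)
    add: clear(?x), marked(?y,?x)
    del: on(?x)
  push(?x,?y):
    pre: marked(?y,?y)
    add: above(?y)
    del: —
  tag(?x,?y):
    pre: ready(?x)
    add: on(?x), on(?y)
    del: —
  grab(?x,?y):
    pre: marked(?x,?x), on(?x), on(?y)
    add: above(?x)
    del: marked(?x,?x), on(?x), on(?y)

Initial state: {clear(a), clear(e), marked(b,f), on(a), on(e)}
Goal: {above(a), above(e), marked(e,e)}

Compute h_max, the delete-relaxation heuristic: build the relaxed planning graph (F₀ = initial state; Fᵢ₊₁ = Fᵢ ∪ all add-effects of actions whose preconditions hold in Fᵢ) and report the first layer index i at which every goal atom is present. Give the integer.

2

F0 = init (5 atoms)
F1 = F0 ∪ {marked(a,a), marked(a,e), marked(e,a), marked(e,e)}  (9 atoms)
F2 = F1 ∪ {above(a), above(e)}  (11 atoms)
goal ⊆ F2  ⇒  h_max = 2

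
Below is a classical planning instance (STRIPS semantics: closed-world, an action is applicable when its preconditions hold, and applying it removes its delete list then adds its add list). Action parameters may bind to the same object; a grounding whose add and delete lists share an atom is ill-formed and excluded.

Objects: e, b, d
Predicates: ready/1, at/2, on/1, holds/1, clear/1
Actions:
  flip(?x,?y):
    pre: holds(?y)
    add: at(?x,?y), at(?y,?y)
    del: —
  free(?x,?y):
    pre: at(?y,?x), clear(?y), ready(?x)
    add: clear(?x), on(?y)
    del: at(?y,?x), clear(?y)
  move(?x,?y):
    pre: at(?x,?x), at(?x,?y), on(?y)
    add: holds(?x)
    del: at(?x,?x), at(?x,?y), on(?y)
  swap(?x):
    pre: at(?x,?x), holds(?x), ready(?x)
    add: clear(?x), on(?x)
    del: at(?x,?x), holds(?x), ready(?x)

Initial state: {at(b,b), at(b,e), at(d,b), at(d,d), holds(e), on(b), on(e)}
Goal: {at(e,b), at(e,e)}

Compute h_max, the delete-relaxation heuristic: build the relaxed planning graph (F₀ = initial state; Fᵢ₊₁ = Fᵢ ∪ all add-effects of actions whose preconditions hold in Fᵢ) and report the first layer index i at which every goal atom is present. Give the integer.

F0 = init (7 atoms)
F1 = F0 ∪ {at(d,e), at(e,e), holds(b), holds(d)}  (11 atoms)
F2 = F1 ∪ {at(b,d), at(e,b), at(e,d)}  (14 atoms)
goal ⊆ F2  ⇒  h_max = 2

2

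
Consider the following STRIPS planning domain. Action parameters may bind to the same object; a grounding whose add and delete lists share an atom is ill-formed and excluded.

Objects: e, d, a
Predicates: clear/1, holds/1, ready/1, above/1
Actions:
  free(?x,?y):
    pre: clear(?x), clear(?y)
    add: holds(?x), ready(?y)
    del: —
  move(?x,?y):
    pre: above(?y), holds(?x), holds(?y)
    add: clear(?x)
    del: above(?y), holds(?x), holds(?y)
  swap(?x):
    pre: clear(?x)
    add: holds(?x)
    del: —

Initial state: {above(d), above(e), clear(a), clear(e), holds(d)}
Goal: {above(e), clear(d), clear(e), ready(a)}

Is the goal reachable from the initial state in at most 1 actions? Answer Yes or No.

1. free(e,a)  →  {above(d), above(e), clear(a), clear(e), holds(d), holds(e), ready(a)}
2. move(d,d)  →  {above(e), clear(a), clear(d), clear(e), holds(e), ready(a)}
optimal plan length = 2; 2 > 1

No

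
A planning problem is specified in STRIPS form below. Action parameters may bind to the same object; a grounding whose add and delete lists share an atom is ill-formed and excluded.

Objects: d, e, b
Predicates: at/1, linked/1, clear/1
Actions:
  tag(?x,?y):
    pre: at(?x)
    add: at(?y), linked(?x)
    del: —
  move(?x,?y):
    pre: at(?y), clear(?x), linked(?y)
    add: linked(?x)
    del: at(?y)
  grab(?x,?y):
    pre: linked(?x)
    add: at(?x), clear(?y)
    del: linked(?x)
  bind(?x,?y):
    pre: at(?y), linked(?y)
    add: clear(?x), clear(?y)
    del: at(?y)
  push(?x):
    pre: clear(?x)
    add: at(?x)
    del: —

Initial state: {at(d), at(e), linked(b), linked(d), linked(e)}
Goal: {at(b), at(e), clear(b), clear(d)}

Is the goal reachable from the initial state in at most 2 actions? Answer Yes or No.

Yes

1. tag(d,b)  →  {at(b), at(d), at(e), linked(b), linked(d), linked(e)}
2. bind(b,d)  →  {at(b), at(e), clear(b), clear(d), linked(b), linked(d), linked(e)}
optimal plan length = 2; 2 ≤ 2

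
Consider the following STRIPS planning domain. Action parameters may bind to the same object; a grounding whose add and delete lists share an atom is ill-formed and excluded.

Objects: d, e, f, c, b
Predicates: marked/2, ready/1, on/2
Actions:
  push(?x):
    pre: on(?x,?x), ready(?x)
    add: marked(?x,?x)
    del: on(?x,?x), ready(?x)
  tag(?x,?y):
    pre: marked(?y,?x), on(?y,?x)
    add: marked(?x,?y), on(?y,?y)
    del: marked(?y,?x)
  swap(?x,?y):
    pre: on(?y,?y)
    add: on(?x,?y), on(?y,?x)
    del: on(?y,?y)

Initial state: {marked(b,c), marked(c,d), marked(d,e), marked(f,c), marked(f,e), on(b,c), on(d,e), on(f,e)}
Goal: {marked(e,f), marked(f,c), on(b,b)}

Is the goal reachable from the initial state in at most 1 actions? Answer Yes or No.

No

1. tag(e,f)  →  {marked(b,c), marked(c,d), marked(d,e), marked(e,f), marked(f,c), on(b,c), on(d,e), on(f,e), on(f,f)}
2. tag(c,b)  →  {marked(c,b), marked(c,d), marked(d,e), marked(e,f), marked(f,c), on(b,b), on(b,c), on(d,e), on(f,e), on(f,f)}
optimal plan length = 2; 2 > 1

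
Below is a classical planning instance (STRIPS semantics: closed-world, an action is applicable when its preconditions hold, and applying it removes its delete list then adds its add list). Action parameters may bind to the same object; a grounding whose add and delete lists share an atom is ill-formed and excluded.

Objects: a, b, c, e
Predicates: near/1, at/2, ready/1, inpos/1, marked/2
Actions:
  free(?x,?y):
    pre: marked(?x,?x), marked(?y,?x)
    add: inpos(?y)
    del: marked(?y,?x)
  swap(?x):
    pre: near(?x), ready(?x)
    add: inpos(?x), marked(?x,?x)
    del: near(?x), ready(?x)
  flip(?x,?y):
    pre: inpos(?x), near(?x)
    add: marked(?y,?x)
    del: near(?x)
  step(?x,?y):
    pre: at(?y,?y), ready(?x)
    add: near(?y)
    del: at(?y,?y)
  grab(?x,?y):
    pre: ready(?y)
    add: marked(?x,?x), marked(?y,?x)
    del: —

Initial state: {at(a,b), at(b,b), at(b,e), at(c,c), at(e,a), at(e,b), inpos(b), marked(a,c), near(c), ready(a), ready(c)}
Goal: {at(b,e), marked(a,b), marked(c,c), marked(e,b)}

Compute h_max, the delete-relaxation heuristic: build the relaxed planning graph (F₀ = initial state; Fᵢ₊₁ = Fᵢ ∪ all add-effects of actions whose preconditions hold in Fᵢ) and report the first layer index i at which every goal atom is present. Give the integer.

F0 = init (11 atoms)
F1 = F0 ∪ {inpos(c), marked(a,a), marked(a,b), marked(a,e), marked(b,b), marked(c,a), marked(c,b), marked(c,c), marked(c,e), marked(e,e), near(b)}  (22 atoms)
F2 = F1 ∪ {inpos(a), inpos(e), marked(b,c), marked(e,b), marked(e,c)}  (27 atoms)
goal ⊆ F2  ⇒  h_max = 2

2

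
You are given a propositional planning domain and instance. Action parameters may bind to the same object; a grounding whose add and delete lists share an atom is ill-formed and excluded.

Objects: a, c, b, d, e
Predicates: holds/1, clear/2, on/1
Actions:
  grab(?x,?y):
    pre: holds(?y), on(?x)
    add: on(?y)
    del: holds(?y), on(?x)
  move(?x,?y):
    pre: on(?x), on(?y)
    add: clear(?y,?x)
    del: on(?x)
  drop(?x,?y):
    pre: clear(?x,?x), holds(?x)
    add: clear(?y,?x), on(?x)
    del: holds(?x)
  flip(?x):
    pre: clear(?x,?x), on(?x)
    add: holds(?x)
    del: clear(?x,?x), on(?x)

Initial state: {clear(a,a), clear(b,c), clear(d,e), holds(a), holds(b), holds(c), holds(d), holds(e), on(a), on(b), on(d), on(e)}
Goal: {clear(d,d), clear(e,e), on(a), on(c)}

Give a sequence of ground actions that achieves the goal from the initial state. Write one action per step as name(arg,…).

grab(b,c); move(d,d); move(e,e)

1. grab(b,c)  →  {clear(a,a), clear(b,c), clear(d,e), holds(a), holds(b), holds(d), holds(e), on(a), on(c), on(d), on(e)}
2. move(d,d)  →  {clear(a,a), clear(b,c), clear(d,d), clear(d,e), holds(a), holds(b), holds(d), holds(e), on(a), on(c), on(e)}
3. move(e,e)  →  {clear(a,a), clear(b,c), clear(d,d), clear(d,e), clear(e,e), holds(a), holds(b), holds(d), holds(e), on(a), on(c)}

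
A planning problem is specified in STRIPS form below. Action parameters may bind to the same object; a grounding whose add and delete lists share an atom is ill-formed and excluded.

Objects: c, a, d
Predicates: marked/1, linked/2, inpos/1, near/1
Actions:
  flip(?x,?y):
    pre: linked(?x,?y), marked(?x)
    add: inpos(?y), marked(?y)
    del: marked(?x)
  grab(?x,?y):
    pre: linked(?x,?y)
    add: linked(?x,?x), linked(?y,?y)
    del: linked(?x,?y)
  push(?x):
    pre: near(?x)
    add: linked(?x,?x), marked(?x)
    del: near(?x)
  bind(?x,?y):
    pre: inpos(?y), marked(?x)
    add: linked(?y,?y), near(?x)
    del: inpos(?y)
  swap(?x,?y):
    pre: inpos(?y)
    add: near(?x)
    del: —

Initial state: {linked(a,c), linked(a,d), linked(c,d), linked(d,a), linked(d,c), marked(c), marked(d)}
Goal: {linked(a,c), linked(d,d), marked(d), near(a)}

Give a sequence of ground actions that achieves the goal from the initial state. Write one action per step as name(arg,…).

1. flip(c,d)  →  {inpos(d), linked(a,c), linked(a,d), linked(c,d), linked(d,a), linked(d,c), marked(d)}
2. grab(c,d)  →  {inpos(d), linked(a,c), linked(a,d), linked(c,c), linked(d,a), linked(d,c), linked(d,d), marked(d)}
3. swap(a,d)  →  {inpos(d), linked(a,c), linked(a,d), linked(c,c), linked(d,a), linked(d,c), linked(d,d), marked(d), near(a)}

flip(c,d); grab(c,d); swap(a,d)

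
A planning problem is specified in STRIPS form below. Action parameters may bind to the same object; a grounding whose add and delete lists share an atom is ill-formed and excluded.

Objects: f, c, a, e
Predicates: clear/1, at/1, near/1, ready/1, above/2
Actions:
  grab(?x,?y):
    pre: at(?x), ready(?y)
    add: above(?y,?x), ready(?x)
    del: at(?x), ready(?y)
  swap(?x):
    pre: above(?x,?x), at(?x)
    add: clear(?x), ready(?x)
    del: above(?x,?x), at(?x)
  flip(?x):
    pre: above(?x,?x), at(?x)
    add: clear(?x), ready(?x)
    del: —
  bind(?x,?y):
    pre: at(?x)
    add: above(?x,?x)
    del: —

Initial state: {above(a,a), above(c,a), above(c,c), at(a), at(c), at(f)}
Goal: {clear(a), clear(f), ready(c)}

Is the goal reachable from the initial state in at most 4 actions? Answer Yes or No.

1. swap(c)  →  {above(a,a), above(c,a), at(a), at(f), clear(c), ready(c)}
2. swap(a)  →  {above(c,a), at(f), clear(a), clear(c), ready(a), ready(c)}
3. bind(f,f)  →  {above(c,a), above(f,f), at(f), clear(a), clear(c), ready(a), ready(c)}
4. swap(f)  →  {above(c,a), clear(a), clear(c), clear(f), ready(a), ready(c), ready(f)}
optimal plan length = 4; 4 ≤ 4

Yes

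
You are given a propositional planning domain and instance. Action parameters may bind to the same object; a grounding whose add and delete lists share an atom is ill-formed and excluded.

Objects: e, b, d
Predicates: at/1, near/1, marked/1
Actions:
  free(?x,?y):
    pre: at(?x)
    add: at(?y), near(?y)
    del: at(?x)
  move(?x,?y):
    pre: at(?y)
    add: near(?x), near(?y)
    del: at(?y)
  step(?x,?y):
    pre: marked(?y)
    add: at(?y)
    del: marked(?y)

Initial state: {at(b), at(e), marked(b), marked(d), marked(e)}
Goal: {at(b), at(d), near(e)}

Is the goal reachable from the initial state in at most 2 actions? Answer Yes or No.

Yes

1. move(e,e)  →  {at(b), marked(b), marked(d), marked(e), near(e)}
2. step(e,d)  →  {at(b), at(d), marked(b), marked(e), near(e)}
optimal plan length = 2; 2 ≤ 2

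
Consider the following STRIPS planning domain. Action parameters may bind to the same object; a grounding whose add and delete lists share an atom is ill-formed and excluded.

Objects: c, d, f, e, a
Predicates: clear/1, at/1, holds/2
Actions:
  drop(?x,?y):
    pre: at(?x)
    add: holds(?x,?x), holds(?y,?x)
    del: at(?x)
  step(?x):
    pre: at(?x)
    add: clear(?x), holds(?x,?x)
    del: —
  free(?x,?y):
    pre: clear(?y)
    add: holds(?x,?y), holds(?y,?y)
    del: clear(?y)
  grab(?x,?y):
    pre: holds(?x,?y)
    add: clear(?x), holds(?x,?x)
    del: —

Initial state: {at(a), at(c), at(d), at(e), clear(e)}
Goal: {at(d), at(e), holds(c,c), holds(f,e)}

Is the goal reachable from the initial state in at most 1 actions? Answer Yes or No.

No

1. drop(c,c)  →  {at(a), at(d), at(e), clear(e), holds(c,c)}
2. free(f,e)  →  {at(a), at(d), at(e), holds(c,c), holds(e,e), holds(f,e)}
optimal plan length = 2; 2 > 1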